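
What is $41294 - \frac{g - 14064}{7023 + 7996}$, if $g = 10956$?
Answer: $\frac{620197694}{15019} \approx 41294.0$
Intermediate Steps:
$41294 - \frac{g - 14064}{7023 + 7996} = 41294 - \frac{10956 - 14064}{7023 + 7996} = 41294 - - \frac{3108}{15019} = 41294 + \frac{3108}{15019} = \frac{620197694}{15019}$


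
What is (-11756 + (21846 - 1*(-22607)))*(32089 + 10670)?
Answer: 1398091023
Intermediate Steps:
(-11756 + (21846 - 1*(-22607)))*(32089 + 10670) = (-11756 + (21846 + 22607))*42759 = (-11756 + 44453)*42759 = 32697*42759 = 1398091023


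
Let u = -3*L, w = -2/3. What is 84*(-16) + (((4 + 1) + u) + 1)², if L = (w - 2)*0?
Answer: -1308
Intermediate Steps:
w = -⅔ (w = -2*⅓ = -⅔ ≈ -0.66667)
L = 0 (L = (-⅔ - 2)*0 = -8/3*0 = 0)
u = 0 (u = -3*0 = 0)
84*(-16) + (((4 + 1) + u) + 1)² = 84*(-16) + (((4 + 1) + 0) + 1)² = -1344 + ((5 + 0) + 1)² = -1344 + (5 + 1)² = -1344 + 6² = -1344 + 36 = -1308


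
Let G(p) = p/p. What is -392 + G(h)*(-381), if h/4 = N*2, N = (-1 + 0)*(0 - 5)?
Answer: -773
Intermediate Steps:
N = 5 (N = -1*(-5) = 5)
h = 40 (h = 4*(5*2) = 4*10 = 40)
G(p) = 1
-392 + G(h)*(-381) = -392 + 1*(-381) = -392 - 381 = -773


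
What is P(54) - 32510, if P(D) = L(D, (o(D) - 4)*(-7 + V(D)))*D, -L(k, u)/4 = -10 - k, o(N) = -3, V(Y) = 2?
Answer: -18686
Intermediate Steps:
L(k, u) = 40 + 4*k (L(k, u) = -4*(-10 - k) = 40 + 4*k)
P(D) = D*(40 + 4*D) (P(D) = (40 + 4*D)*D = D*(40 + 4*D))
P(54) - 32510 = 4*54*(10 + 54) - 32510 = 4*54*64 - 32510 = 13824 - 32510 = -18686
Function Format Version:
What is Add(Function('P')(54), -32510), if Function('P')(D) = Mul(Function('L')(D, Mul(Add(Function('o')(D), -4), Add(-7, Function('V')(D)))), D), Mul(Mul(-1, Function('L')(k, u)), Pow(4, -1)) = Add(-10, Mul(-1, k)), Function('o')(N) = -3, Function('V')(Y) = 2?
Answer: -18686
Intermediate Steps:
Function('L')(k, u) = Add(40, Mul(4, k)) (Function('L')(k, u) = Mul(-4, Add(-10, Mul(-1, k))) = Add(40, Mul(4, k)))
Function('P')(D) = Mul(D, Add(40, Mul(4, D))) (Function('P')(D) = Mul(Add(40, Mul(4, D)), D) = Mul(D, Add(40, Mul(4, D))))
Add(Function('P')(54), -32510) = Add(Mul(4, 54, Add(10, 54)), -32510) = Add(Mul(4, 54, 64), -32510) = Add(13824, -32510) = -18686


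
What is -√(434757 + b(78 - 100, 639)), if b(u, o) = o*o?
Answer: -√843078 ≈ -918.19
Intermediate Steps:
b(u, o) = o²
-√(434757 + b(78 - 100, 639)) = -√(434757 + 639²) = -√(434757 + 408321) = -√843078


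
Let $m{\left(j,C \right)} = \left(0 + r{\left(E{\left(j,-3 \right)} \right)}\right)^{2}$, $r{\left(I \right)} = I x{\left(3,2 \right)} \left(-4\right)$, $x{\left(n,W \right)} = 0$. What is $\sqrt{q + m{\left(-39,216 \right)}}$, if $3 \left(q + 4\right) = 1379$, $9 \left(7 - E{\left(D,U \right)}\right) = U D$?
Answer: $\frac{\sqrt{4101}}{3} \approx 21.346$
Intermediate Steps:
$E{\left(D,U \right)} = 7 - \frac{D U}{9}$ ($E{\left(D,U \right)} = 7 - \frac{U D}{9} = 7 - \frac{D U}{9}$)
$q = \frac{1367}{3}$ ($q = -4 + \frac{1}{3} \cdot 1379 = -4 + \frac{1379}{3} = \frac{1367}{3} \approx 455.67$)
$r{\left(I \right)} = 0$ ($r{\left(I \right)} = I 0 \left(-4\right) = 0 \left(-4\right) = 0$)
$m{\left(j,C \right)} = 0$ ($m{\left(j,C \right)} = \left(0 + 0\right)^{2} = 0^{2} = 0$)
$\sqrt{q + m{\left(-39,216 \right)}} = \sqrt{\frac{1367}{3} + 0} = \sqrt{\frac{1367}{3}} = \frac{\sqrt{4101}}{3}$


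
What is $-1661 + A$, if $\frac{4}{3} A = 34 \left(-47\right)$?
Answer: $- \frac{5719}{2} \approx -2859.5$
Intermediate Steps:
$A = - \frac{2397}{2}$ ($A = \frac{3 \cdot 34 \left(-47\right)}{4} = \frac{3}{4} \left(-1598\right) = - \frac{2397}{2} \approx -1198.5$)
$-1661 + A = -1661 - \frac{2397}{2} = - \frac{5719}{2}$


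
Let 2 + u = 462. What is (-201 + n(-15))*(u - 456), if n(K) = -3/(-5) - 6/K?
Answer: -800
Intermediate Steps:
u = 460 (u = -2 + 462 = 460)
n(K) = 3/5 - 6/K (n(K) = -3*(-1/5) - 6/K = 3/5 - 6/K)
(-201 + n(-15))*(u - 456) = (-201 + (3/5 - 6/(-15)))*(460 - 456) = (-201 + (3/5 - 6*(-1/15)))*4 = (-201 + (3/5 + 2/5))*4 = (-201 + 1)*4 = -200*4 = -800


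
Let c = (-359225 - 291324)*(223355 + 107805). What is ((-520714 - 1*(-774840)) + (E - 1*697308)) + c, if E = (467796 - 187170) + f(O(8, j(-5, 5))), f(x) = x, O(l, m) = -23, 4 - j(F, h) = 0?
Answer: -215435969419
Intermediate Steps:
j(F, h) = 4 (j(F, h) = 4 - 1*0 = 4 + 0 = 4)
c = -215435806840 (c = -650549*331160 = -215435806840)
E = 280603 (E = (467796 - 187170) - 23 = 280626 - 23 = 280603)
((-520714 - 1*(-774840)) + (E - 1*697308)) + c = ((-520714 - 1*(-774840)) + (280603 - 1*697308)) - 215435806840 = ((-520714 + 774840) + (280603 - 697308)) - 215435806840 = (254126 - 416705) - 215435806840 = -162579 - 215435806840 = -215435969419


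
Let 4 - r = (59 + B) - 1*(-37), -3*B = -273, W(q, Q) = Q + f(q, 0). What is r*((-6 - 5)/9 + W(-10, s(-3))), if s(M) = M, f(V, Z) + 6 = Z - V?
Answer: 122/3 ≈ 40.667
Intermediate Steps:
f(V, Z) = -6 + Z - V (f(V, Z) = -6 + (Z - V) = -6 + Z - V)
W(q, Q) = -6 + Q - q (W(q, Q) = Q + (-6 + 0 - q) = Q + (-6 - q) = -6 + Q - q)
B = 91 (B = -⅓*(-273) = 91)
r = -183 (r = 4 - ((59 + 91) - 1*(-37)) = 4 - (150 + 37) = 4 - 1*187 = 4 - 187 = -183)
r*((-6 - 5)/9 + W(-10, s(-3))) = -183*((-6 - 5)/9 + (-6 - 3 - 1*(-10))) = -183*(-11*⅑ + (-6 - 3 + 10)) = -183*(-11/9 + 1) = -183*(-2/9) = 122/3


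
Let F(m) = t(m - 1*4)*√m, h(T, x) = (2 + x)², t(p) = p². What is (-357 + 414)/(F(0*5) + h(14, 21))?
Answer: 57/529 ≈ 0.10775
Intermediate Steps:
F(m) = √m*(-4 + m)² (F(m) = (m - 1*4)²*√m = (m - 4)²*√m = (-4 + m)²*√m = √m*(-4 + m)²)
(-357 + 414)/(F(0*5) + h(14, 21)) = (-357 + 414)/(√(0*5)*(-4 + 0*5)² + (2 + 21)²) = 57/(√0*(-4 + 0)² + 23²) = 57/(0*(-4)² + 529) = 57/(0*16 + 529) = 57/(0 + 529) = 57/529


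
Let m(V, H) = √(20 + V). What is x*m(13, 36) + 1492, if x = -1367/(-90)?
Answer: 1492 + 1367*√33/90 ≈ 1579.3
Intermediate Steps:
x = 1367/90 (x = -1367*(-1/90) = 1367/90 ≈ 15.189)
x*m(13, 36) + 1492 = 1367*√(20 + 13)/90 + 1492 = 1367*√33/90 + 1492 = 1492 + 1367*√33/90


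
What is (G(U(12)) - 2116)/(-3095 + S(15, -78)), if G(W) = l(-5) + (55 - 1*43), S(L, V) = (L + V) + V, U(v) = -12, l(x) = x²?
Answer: 2079/3236 ≈ 0.64246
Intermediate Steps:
S(L, V) = L + 2*V
G(W) = 37 (G(W) = (-5)² + (55 - 1*43) = 25 + (55 - 43) = 25 + 12 = 37)
(G(U(12)) - 2116)/(-3095 + S(15, -78)) = (37 - 2116)/(-3095 + (15 + 2*(-78))) = -2079/(-3095 + (15 - 156)) = -2079/(-3095 - 141) = -2079/(-3236) = -2079*(-1/3236) = 2079/3236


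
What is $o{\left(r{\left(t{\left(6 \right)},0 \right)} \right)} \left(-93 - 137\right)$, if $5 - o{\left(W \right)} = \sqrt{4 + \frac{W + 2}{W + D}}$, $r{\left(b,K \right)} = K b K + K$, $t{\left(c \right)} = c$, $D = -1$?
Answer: $-1150 + 230 \sqrt{2} \approx -824.73$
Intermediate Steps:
$r{\left(b,K \right)} = K + b K^{2}$ ($r{\left(b,K \right)} = b K^{2} + K = K + b K^{2}$)
$o{\left(W \right)} = 5 - \sqrt{4 + \frac{2 + W}{-1 + W}}$ ($o{\left(W \right)} = 5 - \sqrt{4 + \frac{W + 2}{W - 1}} = 5 - \sqrt{4 + \frac{2 + W}{-1 + W}}$)
$o{\left(r{\left(t{\left(6 \right)},0 \right)} \right)} \left(-93 - 137\right) = \left(5 - \sqrt{\frac{-2 + 5 \cdot 0 \left(1 + 0 \cdot 6\right)}{-1 + 0 \left(1 + 0 \cdot 6\right)}}\right) \left(-93 - 137\right) = \left(5 - \sqrt{\frac{-2 + 5 \cdot 0 \left(1 + 0\right)}{-1 + 0 \left(1 + 0\right)}}\right) \left(-230\right) = \left(5 - \sqrt{\frac{-2 + 5 \cdot 0 \cdot 1}{-1 + 0 \cdot 1}}\right) \left(-230\right) = \left(5 - \sqrt{\frac{-2 + 5 \cdot 0}{-1 + 0}}\right) \left(-230\right) = \left(5 - \sqrt{\frac{-2 + 0}{-1}}\right) \left(-230\right) = \left(5 - \sqrt{\left(-1\right) \left(-2\right)}\right) \left(-230\right) = \left(5 - \sqrt{2}\right) \left(-230\right) = -1150 + 230 \sqrt{2}$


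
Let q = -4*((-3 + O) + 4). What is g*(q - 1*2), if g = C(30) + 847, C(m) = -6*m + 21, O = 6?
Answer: -20640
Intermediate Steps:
C(m) = 21 - 6*m
g = 688 (g = (21 - 6*30) + 847 = (21 - 180) + 847 = -159 + 847 = 688)
q = -28 (q = -4*((-3 + 6) + 4) = -4*(3 + 4) = -4*7 = -28)
g*(q - 1*2) = 688*(-28 - 1*2) = 688*(-28 - 2) = 688*(-30) = -20640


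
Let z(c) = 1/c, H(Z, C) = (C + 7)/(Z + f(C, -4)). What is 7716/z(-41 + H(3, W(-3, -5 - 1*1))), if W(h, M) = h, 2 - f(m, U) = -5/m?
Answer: -1535484/5 ≈ -3.0710e+5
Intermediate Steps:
f(m, U) = 2 + 5/m (f(m, U) = 2 - (-5)/m = 2 + 5/m)
H(Z, C) = (7 + C)/(2 + Z + 5/C) (H(Z, C) = (C + 7)/(Z + (2 + 5/C)) = (7 + C)/(2 + Z + 5/C))
7716/z(-41 + H(3, W(-3, -5 - 1*1))) = 7716/(1/(-41 - 3*(7 - 3)/(5 + 2*(-3) - 3*3))) = 7716/(1/(-41 - 3*4/(5 - 6 - 9))) = 7716/(1/(-41 - 3*4/(-10))) = 7716/(1/(-41 - 3*(-1/10)*4)) = 7716/(1/(-41 + 6/5)) = 7716/(1/(-199/5)) = 7716/(-5/199) = 7716*(-199/5) = -1535484/5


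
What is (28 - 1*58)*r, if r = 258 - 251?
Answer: -210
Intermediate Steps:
r = 7
(28 - 1*58)*r = (28 - 1*58)*7 = (28 - 58)*7 = -30*7 = -210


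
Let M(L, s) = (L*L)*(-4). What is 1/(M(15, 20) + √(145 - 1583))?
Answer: -450/405719 - I*√1438/811438 ≈ -0.0011091 - 4.6733e-5*I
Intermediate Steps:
M(L, s) = -4*L² (M(L, s) = L²*(-4) = -4*L²)
1/(M(15, 20) + √(145 - 1583)) = 1/(-4*15² + √(145 - 1583)) = 1/(-4*225 + √(-1438)) = 1/(-900 + I*√1438)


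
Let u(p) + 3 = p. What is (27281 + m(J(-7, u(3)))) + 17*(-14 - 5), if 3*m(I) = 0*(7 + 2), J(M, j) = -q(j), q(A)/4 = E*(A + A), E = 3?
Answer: 26958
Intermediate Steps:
u(p) = -3 + p
q(A) = 24*A (q(A) = 4*(3*(A + A)) = 4*(3*(2*A)) = 4*(6*A) = 24*A)
J(M, j) = -24*j
m(I) = 0 (m(I) = (0*(7 + 2))/3 = (0*9)/3 = (1/3)*0 = 0)
(27281 + m(J(-7, u(3)))) + 17*(-14 - 5) = (27281 + 0) + 17*(-14 - 5) = 27281 + 17*(-19) = 27281 - 323 = 26958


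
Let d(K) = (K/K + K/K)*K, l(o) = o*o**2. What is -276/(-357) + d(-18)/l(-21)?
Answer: 13592/17493 ≈ 0.77700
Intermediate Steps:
l(o) = o**3
d(K) = 2*K (d(K) = (1 + 1)*K = 2*K)
-276/(-357) + d(-18)/l(-21) = -276/(-357) + (2*(-18))/((-21)**3) = -276*(-1/357) - 36/(-9261) = 92/119 - 36*(-1/9261) = 92/119 + 4/1029 = 13592/17493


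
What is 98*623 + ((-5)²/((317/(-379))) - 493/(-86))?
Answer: 1663795579/27262 ≈ 61030.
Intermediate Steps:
98*623 + ((-5)²/((317/(-379))) - 493/(-86)) = 61054 + (25/((317*(-1/379))) - 493*(-1/86)) = 61054 + (25/(-317/379) + 493/86) = 61054 + (25*(-379/317) + 493/86) = 61054 + (-9475/317 + 493/86) = 61054 - 658569/27262 = 1663795579/27262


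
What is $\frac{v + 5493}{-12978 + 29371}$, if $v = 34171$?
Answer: $\frac{39664}{16393} \approx 2.4196$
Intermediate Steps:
$\frac{v + 5493}{-12978 + 29371} = \frac{34171 + 5493}{-12978 + 29371} = \frac{39664}{16393}$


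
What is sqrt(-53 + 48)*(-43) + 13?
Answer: 13 - 43*I*sqrt(5) ≈ 13.0 - 96.151*I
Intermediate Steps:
sqrt(-53 + 48)*(-43) + 13 = sqrt(-5)*(-43) + 13 = (I*sqrt(5))*(-43) + 13 = -43*I*sqrt(5) + 13 = 13 - 43*I*sqrt(5)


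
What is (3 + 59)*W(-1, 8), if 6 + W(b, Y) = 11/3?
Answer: -434/3 ≈ -144.67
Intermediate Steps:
W(b, Y) = -7/3 (W(b, Y) = -6 + 11/3 = -7/3)
(3 + 59)*W(-1, 8) = (3 + 59)*(-7/3) = 62*(-7/3) = -434/3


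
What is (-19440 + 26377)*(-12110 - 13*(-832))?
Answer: -8976478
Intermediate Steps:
(-19440 + 26377)*(-12110 - 13*(-832)) = 6937*(-12110 + 10816) = 6937*(-1294) = -8976478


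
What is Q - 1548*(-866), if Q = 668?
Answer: 1341236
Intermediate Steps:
Q - 1548*(-866) = 668 - 1548*(-866) = 668 + 1340568 = 1341236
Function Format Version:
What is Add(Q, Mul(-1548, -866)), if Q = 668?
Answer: 1341236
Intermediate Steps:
Add(Q, Mul(-1548, -866)) = Add(668, Mul(-1548, -866)) = Add(668, 1340568) = 1341236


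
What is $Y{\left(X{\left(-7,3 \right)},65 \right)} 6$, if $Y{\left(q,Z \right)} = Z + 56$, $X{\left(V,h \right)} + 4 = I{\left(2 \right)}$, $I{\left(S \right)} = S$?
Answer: $726$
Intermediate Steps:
$X{\left(V,h \right)} = -2$ ($X{\left(V,h \right)} = -4 + 2 = -2$)
$Y{\left(q,Z \right)} = 56 + Z$
$Y{\left(X{\left(-7,3 \right)},65 \right)} 6 = \left(56 + 65\right) 6 = 121 \cdot 6 = 726$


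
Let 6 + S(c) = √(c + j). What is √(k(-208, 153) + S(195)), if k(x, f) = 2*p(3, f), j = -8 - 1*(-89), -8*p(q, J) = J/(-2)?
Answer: √(210 + 32*√69)/4 ≈ 5.4533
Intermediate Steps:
p(q, J) = J/16 (p(q, J) = -J/(8*(-2)) = -J*(-1)/(8*2) = -(-1)*J/16 = J/16)
j = 81 (j = -8 + 89 = 81)
k(x, f) = f/8 (k(x, f) = 2*(f/16) = f/8)
S(c) = -6 + √(81 + c) (S(c) = -6 + √(c + 81) = -6 + √(81 + c))
√(k(-208, 153) + S(195)) = √((⅛)*153 + (-6 + √(81 + 195))) = √(153/8 + (-6 + √276)) = √(153/8 + (-6 + 2*√69)) = √(105/8 + 2*√69)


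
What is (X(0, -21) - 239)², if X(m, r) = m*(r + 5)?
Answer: 57121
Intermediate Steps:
X(m, r) = m*(5 + r)
(X(0, -21) - 239)² = (0*(5 - 21) - 239)² = (0*(-16) - 239)² = (0 - 239)² = (-239)² = 57121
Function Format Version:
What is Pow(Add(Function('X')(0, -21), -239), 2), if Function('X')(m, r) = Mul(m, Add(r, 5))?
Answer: 57121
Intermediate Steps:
Function('X')(m, r) = Mul(m, Add(5, r))
Pow(Add(Function('X')(0, -21), -239), 2) = Pow(Add(Mul(0, Add(5, -21)), -239), 2) = Pow(Add(Mul(0, -16), -239), 2) = Pow(Add(0, -239), 2) = Pow(-239, 2) = 57121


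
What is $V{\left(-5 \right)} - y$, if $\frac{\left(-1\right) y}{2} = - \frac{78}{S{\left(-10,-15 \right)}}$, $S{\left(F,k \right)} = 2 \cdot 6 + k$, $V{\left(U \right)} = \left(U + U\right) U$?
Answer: $102$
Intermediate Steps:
$V{\left(U \right)} = 2 U^{2}$ ($V{\left(U \right)} = 2 U U = 2 U^{2}$)
$S{\left(F,k \right)} = 12 + k$
$y = -52$ ($y = - 2 \left(- \frac{78}{12 - 15}\right) = - 2 \left(- \frac{78}{-3}\right) = - 2 \left(\left(-78\right) \left(- \frac{1}{3}\right)\right) = \left(-2\right) 26 = -52$)
$V{\left(-5 \right)} - y = 2 \left(-5\right)^{2} - -52 = 2 \cdot 25 + 52 = 50 + 52 = 102$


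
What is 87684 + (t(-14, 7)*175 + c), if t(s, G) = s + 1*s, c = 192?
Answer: 82976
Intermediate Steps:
t(s, G) = 2*s (t(s, G) = s + s = 2*s)
87684 + (t(-14, 7)*175 + c) = 87684 + ((2*(-14))*175 + 192) = 87684 + (-28*175 + 192) = 87684 + (-4900 + 192) = 87684 - 4708 = 82976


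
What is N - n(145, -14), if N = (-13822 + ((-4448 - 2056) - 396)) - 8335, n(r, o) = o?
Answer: -29043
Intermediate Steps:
N = -29057 (N = (-13822 + (-6504 - 396)) - 8335 = (-13822 - 6900) - 8335 = -20722 - 8335 = -29057)
N - n(145, -14) = -29057 - 1*(-14) = -29057 + 14 = -29043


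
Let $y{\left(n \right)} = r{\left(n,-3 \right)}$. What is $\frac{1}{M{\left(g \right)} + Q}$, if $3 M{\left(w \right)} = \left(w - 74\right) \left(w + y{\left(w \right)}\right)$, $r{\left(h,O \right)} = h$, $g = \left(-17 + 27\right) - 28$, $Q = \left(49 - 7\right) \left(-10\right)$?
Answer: $\frac{1}{684} \approx 0.001462$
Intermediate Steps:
$Q = -420$ ($Q = 42 \left(-10\right) = -420$)
$g = -18$ ($g = 10 - 28 = -18$)
$y{\left(n \right)} = n$
$M{\left(w \right)} = \frac{2 w \left(-74 + w\right)}{3}$ ($M{\left(w \right)} = \frac{\left(w - 74\right) \left(w + w\right)}{3} = \frac{\left(-74 + w\right) 2 w}{3} = \frac{2 w \left(-74 + w\right)}{3}$)
$\frac{1}{M{\left(g \right)} + Q} = \frac{1}{\frac{2}{3} \left(-18\right) \left(-74 - 18\right) - 420} = \frac{1}{\frac{2}{3} \left(-18\right) \left(-92\right) - 420} = \frac{1}{1104 - 420} = \frac{1}{684}$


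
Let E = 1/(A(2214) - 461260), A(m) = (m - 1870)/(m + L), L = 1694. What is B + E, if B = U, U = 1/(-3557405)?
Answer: -3926235619/1603147885866270 ≈ -2.4491e-6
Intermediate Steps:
A(m) = (-1870 + m)/(1694 + m) (A(m) = (m - 1870)/(m + 1694) = (-1870 + m)/(1694 + m))
U = -1/3557405 ≈ -2.8110e-7
B = -1/3557405 ≈ -2.8110e-7
E = -977/450650934 (E = 1/((-1870 + 2214)/(1694 + 2214) - 461260) = 1/(344/3908 - 461260) = 1/((1/3908)*344 - 461260) = 1/(86/977 - 461260) = 1/(-450650934/977) = -977/450650934 ≈ -2.1680e-6)
B + E = -1/3557405 - 977/450650934 = -3926235619/1603147885866270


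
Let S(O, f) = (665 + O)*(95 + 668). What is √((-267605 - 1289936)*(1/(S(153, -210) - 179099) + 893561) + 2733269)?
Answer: I*√275645670483776258343135/445035 ≈ 1.1797e+6*I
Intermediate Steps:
S(O, f) = 507395 + 763*O (S(O, f) = (665 + O)*763 = 507395 + 763*O)
√((-267605 - 1289936)*(1/(S(153, -210) - 179099) + 893561) + 2733269) = √((-267605 - 1289936)*(1/((507395 + 763*153) - 179099) + 893561) + 2733269) = √(-1557541*(1/((507395 + 116739) - 179099) + 893561) + 2733269) = √(-1557541*(1/(624134 - 179099) + 893561) + 2733269) = √(-1557541*(1/445035 + 893561) + 2733269) = √(-1557541*397665919636/445035 + 2733269) = √(-619380974135775076/445035 + 2733269) = √(-619379757735405661/445035) = I*√275645670483776258343135/445035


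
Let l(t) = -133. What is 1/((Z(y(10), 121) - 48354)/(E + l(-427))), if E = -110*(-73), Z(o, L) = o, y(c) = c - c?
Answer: -7897/48354 ≈ -0.16332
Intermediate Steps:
y(c) = 0
E = 8030
1/((Z(y(10), 121) - 48354)/(E + l(-427))) = 1/((0 - 48354)/(8030 - 133)) = 1/(-48354/7897) = -7897/48354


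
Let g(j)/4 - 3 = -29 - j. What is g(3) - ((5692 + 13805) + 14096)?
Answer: -33709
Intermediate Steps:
g(j) = -104 - 4*j (g(j) = 12 + 4*(-29 - j) = 12 + (-116 - 4*j) = -104 - 4*j)
g(3) - ((5692 + 13805) + 14096) = (-104 - 4*3) - ((5692 + 13805) + 14096) = (-104 - 12) - (19497 + 14096) = -116 - 1*33593 = -116 - 33593 = -33709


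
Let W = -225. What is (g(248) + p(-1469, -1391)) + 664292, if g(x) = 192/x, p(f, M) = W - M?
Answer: 20629222/31 ≈ 6.6546e+5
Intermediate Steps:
p(f, M) = -225 - M
(g(248) + p(-1469, -1391)) + 664292 = (192/248 + (-225 - 1*(-1391))) + 664292 = (192*(1/248) + (-225 + 1391)) + 664292 = (24/31 + 1166) + 664292 = 36170/31 + 664292 = 20629222/31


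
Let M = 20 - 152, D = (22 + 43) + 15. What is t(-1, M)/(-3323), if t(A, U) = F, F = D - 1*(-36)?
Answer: -116/3323 ≈ -0.034908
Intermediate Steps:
D = 80 (D = 65 + 15 = 80)
M = -132
F = 116 (F = 80 - 1*(-36) = 80 + 36 = 116)
t(A, U) = 116
t(-1, M)/(-3323) = 116/(-3323) = 116*(-1/3323) = -116/3323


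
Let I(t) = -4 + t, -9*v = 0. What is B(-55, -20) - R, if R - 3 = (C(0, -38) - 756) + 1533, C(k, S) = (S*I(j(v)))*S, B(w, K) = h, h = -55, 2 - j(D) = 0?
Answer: 2053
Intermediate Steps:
v = 0 (v = -⅑*0 = 0)
j(D) = 2 (j(D) = 2 - 1*0 = 2 + 0 = 2)
B(w, K) = -55
C(k, S) = -2*S² (C(k, S) = (S*(-4 + 2))*S = (S*(-2))*S = (-2*S)*S = -2*S²)
R = -2108 (R = 3 + ((-2*(-38)² - 756) + 1533) = 3 + ((-2*1444 - 756) + 1533) = 3 + ((-2888 - 756) + 1533) = 3 + (-3644 + 1533) = 3 - 2111 = -2108)
B(-55, -20) - R = -55 - 1*(-2108) = -55 + 2108 = 2053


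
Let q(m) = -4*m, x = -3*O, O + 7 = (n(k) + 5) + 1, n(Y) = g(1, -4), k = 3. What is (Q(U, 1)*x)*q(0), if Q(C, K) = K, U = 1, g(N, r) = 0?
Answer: 0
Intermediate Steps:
n(Y) = 0
O = -1 (O = -7 + ((0 + 5) + 1) = -7 + (5 + 1) = -7 + 6 = -1)
x = 3 (x = -3*(-1) = 3)
(Q(U, 1)*x)*q(0) = (1*3)*(-4*0) = 3*0 = 0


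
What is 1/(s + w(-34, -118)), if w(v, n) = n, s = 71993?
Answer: 1/71875 ≈ 1.3913e-5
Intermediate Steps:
1/(s + w(-34, -118)) = 1/(71993 - 118) = 1/71875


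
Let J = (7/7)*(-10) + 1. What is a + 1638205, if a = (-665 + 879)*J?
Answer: 1636279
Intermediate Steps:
J = -9 (J = (7*(1/7))*(-10) + 1 = 1*(-10) + 1 = -10 + 1 = -9)
a = -1926 (a = (-665 + 879)*(-9) = 214*(-9) = -1926)
a + 1638205 = -1926 + 1638205 = 1636279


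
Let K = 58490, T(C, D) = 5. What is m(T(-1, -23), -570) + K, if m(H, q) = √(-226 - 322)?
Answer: 58490 + 2*I*√137 ≈ 58490.0 + 23.409*I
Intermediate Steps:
m(H, q) = 2*I*√137 (m(H, q) = √(-548) = 2*I*√137)
m(T(-1, -23), -570) + K = 2*I*√137 + 58490 = 58490 + 2*I*√137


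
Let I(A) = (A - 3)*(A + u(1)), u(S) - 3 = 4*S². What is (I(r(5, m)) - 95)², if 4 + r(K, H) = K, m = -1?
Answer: 12321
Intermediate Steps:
u(S) = 3 + 4*S²
r(K, H) = -4 + K
I(A) = (-3 + A)*(7 + A) (I(A) = (A - 3)*(A + (3 + 4*1²)) = (-3 + A)*(A + (3 + 4*1)) = (-3 + A)*(A + (3 + 4)) = (-3 + A)*(A + 7) = (-3 + A)*(7 + A))
(I(r(5, m)) - 95)² = ((-21 + (-4 + 5)² + 4*(-4 + 5)) - 95)² = ((-21 + 1² + 4*1) - 95)² = ((-21 + 1 + 4) - 95)² = (-16 - 95)² = (-111)² = 12321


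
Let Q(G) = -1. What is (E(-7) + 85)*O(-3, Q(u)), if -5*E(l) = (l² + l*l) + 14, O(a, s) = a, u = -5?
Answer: -939/5 ≈ -187.80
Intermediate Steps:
E(l) = -14/5 - 2*l²/5 (E(l) = -((l² + l*l) + 14)/5 = -((l² + l²) + 14)/5 = -(2*l² + 14)/5 = -(14 + 2*l²)/5 = -14/5 - 2*l²/5)
(E(-7) + 85)*O(-3, Q(u)) = ((-14/5 - ⅖*(-7)²) + 85)*(-3) = ((-14/5 - ⅖*49) + 85)*(-3) = ((-14/5 - 98/5) + 85)*(-3) = (-112/5 + 85)*(-3) = (313/5)*(-3) = -939/5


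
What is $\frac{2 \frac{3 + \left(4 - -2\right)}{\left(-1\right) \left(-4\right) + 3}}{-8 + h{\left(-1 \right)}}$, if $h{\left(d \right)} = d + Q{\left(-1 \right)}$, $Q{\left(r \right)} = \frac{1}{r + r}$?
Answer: $- \frac{36}{133} \approx -0.27068$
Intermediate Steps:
$Q{\left(r \right)} = \frac{1}{2 r}$
$h{\left(d \right)} = - \frac{1}{2} + d$ ($h{\left(d \right)} = d + \frac{1}{2 \left(-1\right)} = d + \frac{1}{2} \left(-1\right) = d - \frac{1}{2} = - \frac{1}{2} + d$)
$\frac{2 \frac{3 + \left(4 - -2\right)}{\left(-1\right) \left(-4\right) + 3}}{-8 + h{\left(-1 \right)}} = \frac{2 \frac{3 + \left(4 - -2\right)}{\left(-1\right) \left(-4\right) + 3}}{-8 - \frac{3}{2}} = \frac{2 \frac{3 + \left(4 + 2\right)}{4 + 3}}{-8 - \frac{3}{2}} = \frac{2 \frac{3 + 6}{7}}{- \frac{19}{2}} = 2 \cdot 9 \cdot \frac{1}{7} \left(- \frac{2}{19}\right) = 2 \cdot \frac{9}{7} \left(- \frac{2}{19}\right) = \frac{18}{7} \left(- \frac{2}{19}\right) = - \frac{36}{133}$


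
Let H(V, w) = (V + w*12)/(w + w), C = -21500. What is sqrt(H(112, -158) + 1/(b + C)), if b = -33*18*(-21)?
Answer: sqrt(2870410998918)/713054 ≈ 2.3760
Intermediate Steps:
H(V, w) = (V + 12*w)/(2*w) (H(V, w) = (V + 12*w)/((2*w)) = (V + 12*w)*(1/(2*w)) = (V + 12*w)/(2*w))
b = 12474 (b = -594*(-21) = 12474)
sqrt(H(112, -158) + 1/(b + C)) = sqrt((6 + (1/2)*112/(-158)) + 1/(12474 - 21500)) = sqrt((6 + (1/2)*112*(-1/158)) + 1/(-9026)) = sqrt((6 - 28/79) - 1/9026) = sqrt(446/79 - 1/9026) = sqrt(4025517/713054) = sqrt(2870410998918)/713054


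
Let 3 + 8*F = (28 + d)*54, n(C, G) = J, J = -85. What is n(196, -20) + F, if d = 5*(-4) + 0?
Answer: -251/8 ≈ -31.375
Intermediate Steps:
d = -20 (d = -20 + 0 = -20)
n(C, G) = -85
F = 429/8 (F = -3/8 + ((28 - 20)*54)/8 = -3/8 + (8*54)/8 = -3/8 + (1/8)*432 = -3/8 + 54 = 429/8 ≈ 53.625)
n(196, -20) + F = -85 + 429/8 = -251/8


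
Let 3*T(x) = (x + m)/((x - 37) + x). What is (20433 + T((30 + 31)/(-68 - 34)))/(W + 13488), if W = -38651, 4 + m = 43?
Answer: -238816987/294105144 ≈ -0.81201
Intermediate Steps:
m = 39 (m = -4 + 43 = 39)
T(x) = (39 + x)/(3*(-37 + 2*x)) (T(x) = ((x + 39)/((x - 37) + x))/3 = ((39 + x)/((-37 + x) + x))/3 = ((39 + x)/(-37 + 2*x))/3 = (39 + x)/(3*(-37 + 2*x)))
(20433 + T((30 + 31)/(-68 - 34)))/(W + 13488) = (20433 + (39 + (30 + 31)/(-68 - 34))/(3*(-37 + 2*((30 + 31)/(-68 - 34)))))/(-38651 + 13488) = (20433 + (39 + 61/(-102))/(3*(-37 + 2*(61/(-102)))))/(-25163) = (20433 + (39 + 61*(-1/102))/(3*(-37 + 2*(61*(-1/102)))))*(-1/25163) = (20433 + (39 - 61/102)/(3*(-37 + 2*(-61/102))))*(-1/25163) = (20433 + (⅓)*(3917/102)/(-37 - 61/51))*(-1/25163) = (20433 + (⅓)*(3917/102)/(-1948/51))*(-1/25163) = (20433 + (⅓)*(-51/1948)*(3917/102))*(-1/25163) = (20433 - 3917/11688)*(-1/25163) = (238816987/11688)*(-1/25163) = -238816987/294105144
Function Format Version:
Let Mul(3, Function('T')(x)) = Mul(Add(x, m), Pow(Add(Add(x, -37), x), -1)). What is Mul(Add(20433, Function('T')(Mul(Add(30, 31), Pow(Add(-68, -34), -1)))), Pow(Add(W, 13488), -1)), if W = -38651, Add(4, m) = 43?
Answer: Rational(-238816987, 294105144) ≈ -0.81201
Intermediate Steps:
m = 39 (m = Add(-4, 43) = 39)
Function('T')(x) = Mul(Rational(1, 3), Pow(Add(-37, Mul(2, x)), -1), Add(39, x)) (Function('T')(x) = Mul(Rational(1, 3), Mul(Add(x, 39), Pow(Add(Add(x, -37), x), -1))) = Mul(Rational(1, 3), Mul(Add(39, x), Pow(Add(Add(-37, x), x), -1))) = Mul(Rational(1, 3), Mul(Add(39, x), Pow(Add(-37, Mul(2, x)), -1))) = Mul(Rational(1, 3), Mul(Pow(Add(-37, Mul(2, x)), -1), Add(39, x))) = Mul(Rational(1, 3), Pow(Add(-37, Mul(2, x)), -1), Add(39, x)))
Mul(Add(20433, Function('T')(Mul(Add(30, 31), Pow(Add(-68, -34), -1)))), Pow(Add(W, 13488), -1)) = Mul(Add(20433, Mul(Rational(1, 3), Pow(Add(-37, Mul(2, Mul(Add(30, 31), Pow(Add(-68, -34), -1)))), -1), Add(39, Mul(Add(30, 31), Pow(Add(-68, -34), -1))))), Pow(Add(-38651, 13488), -1)) = Mul(Add(20433, Mul(Rational(1, 3), Pow(Add(-37, Mul(2, Mul(61, Pow(-102, -1)))), -1), Add(39, Mul(61, Pow(-102, -1))))), Pow(-25163, -1)) = Mul(Add(20433, Mul(Rational(1, 3), Pow(Add(-37, Mul(2, Mul(61, Rational(-1, 102)))), -1), Add(39, Mul(61, Rational(-1, 102))))), Rational(-1, 25163)) = Mul(Add(20433, Mul(Rational(1, 3), Pow(Add(-37, Mul(2, Rational(-61, 102))), -1), Add(39, Rational(-61, 102)))), Rational(-1, 25163)) = Mul(Add(20433, Mul(Rational(1, 3), Pow(Add(-37, Rational(-61, 51)), -1), Rational(3917, 102))), Rational(-1, 25163)) = Mul(Add(20433, Mul(Rational(1, 3), Pow(Rational(-1948, 51), -1), Rational(3917, 102))), Rational(-1, 25163)) = Mul(Add(20433, Mul(Rational(1, 3), Rational(-51, 1948), Rational(3917, 102))), Rational(-1, 25163)) = Mul(Add(20433, Rational(-3917, 11688)), Rational(-1, 25163)) = Mul(Rational(238816987, 11688), Rational(-1, 25163)) = Rational(-238816987, 294105144)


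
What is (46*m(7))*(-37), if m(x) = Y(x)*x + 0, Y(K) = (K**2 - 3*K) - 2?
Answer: -309764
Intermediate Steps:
Y(K) = -2 + K**2 - 3*K
m(x) = x*(-2 + x**2 - 3*x) (m(x) = (-2 + x**2 - 3*x)*x + 0 = x*(-2 + x**2 - 3*x) + 0 = x*(-2 + x**2 - 3*x))
(46*m(7))*(-37) = (46*(7*(-2 + 7**2 - 3*7)))*(-37) = (46*(7*(-2 + 49 - 21)))*(-37) = (46*(7*26))*(-37) = (46*182)*(-37) = 8372*(-37) = -309764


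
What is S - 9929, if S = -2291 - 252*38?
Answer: -21796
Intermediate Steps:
S = -11867 (S = -2291 - 1*9576 = -2291 - 9576 = -11867)
S - 9929 = -11867 - 9929 = -21796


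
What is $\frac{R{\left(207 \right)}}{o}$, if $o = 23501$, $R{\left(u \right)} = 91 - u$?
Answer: $- \frac{116}{23501} \approx -0.004936$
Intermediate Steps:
$\frac{R{\left(207 \right)}}{o} = \frac{91 - 207}{23501} = \left(91 - 207\right) \frac{1}{23501} = \left(-116\right) \frac{1}{23501} = - \frac{116}{23501}$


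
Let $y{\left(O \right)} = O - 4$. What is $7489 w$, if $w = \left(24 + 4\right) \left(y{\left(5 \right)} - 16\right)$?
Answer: $-3145380$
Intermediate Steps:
$y{\left(O \right)} = -4 + O$
$w = -420$ ($w = \left(24 + 4\right) \left(\left(-4 + 5\right) - 16\right) = 28 \left(1 - 16\right) = 28 \left(-15\right) = -420$)
$7489 w = 7489 \left(-420\right) = -3145380$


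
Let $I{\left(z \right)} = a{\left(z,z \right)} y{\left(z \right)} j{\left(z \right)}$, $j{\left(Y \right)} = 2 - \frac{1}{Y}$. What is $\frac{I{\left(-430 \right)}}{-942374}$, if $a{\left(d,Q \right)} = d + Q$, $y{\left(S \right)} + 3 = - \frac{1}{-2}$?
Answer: $- \frac{4305}{942374} \approx -0.0045682$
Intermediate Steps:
$y{\left(S \right)} = - \frac{5}{2}$ ($y{\left(S \right)} = -3 - \frac{1}{-2} = -3 - - \frac{1}{2} = -3 + \frac{1}{2} = - \frac{5}{2}$)
$a{\left(d,Q \right)} = Q + d$
$I{\left(z \right)} = - 5 z \left(2 - \frac{1}{z}\right)$ ($I{\left(z \right)} = \left(z + z\right) \left(- \frac{5}{2}\right) \left(2 - \frac{1}{z}\right) = 2 z \left(- \frac{5}{2}\right) \left(2 - \frac{1}{z}\right) = - 5 z \left(2 - \frac{1}{z}\right)$)
$\frac{I{\left(-430 \right)}}{-942374} = \frac{5 - -4300}{-942374} = \left(5 + 4300\right) \left(- \frac{1}{942374}\right) = 4305 \left(- \frac{1}{942374}\right) = - \frac{4305}{942374}$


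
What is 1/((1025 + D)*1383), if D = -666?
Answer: 1/496497 ≈ 2.0141e-6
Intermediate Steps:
1/((1025 + D)*1383) = 1/((1025 - 666)*1383) = 1/(359*1383) = 1/496497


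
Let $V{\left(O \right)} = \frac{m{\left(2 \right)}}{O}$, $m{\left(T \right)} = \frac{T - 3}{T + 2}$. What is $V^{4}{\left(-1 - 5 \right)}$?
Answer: $\frac{1}{331776} \approx 3.0141 \cdot 10^{-6}$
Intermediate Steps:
$m{\left(T \right)} = \frac{-3 + T}{2 + T}$
$V{\left(O \right)} = - \frac{1}{4 O}$ ($V{\left(O \right)} = \frac{\frac{1}{2 + 2} \left(-3 + 2\right)}{O} = \frac{\frac{1}{4} \left(-1\right)}{O} = - \frac{1}{4 O}$)
$V^{4}{\left(-1 - 5 \right)} = \left(- \frac{1}{4 \left(-1 - 5\right)}\right)^{4} = \left(- \frac{1}{4 \left(-6\right)}\right)^{4} = \left(\left(- \frac{1}{4}\right) \left(- \frac{1}{6}\right)\right)^{4} = \left(\frac{1}{24}\right)^{4} = \frac{1}{331776}$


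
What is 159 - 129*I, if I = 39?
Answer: -4872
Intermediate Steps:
159 - 129*I = 159 - 129*39 = 159 - 5031 = -4872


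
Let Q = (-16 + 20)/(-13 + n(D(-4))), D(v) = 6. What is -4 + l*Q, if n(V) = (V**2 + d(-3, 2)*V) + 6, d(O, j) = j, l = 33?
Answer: -32/41 ≈ -0.78049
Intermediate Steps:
n(V) = 6 + V**2 + 2*V (n(V) = (V**2 + 2*V) + 6 = 6 + V**2 + 2*V)
Q = 4/41 (Q = (-16 + 20)/(-13 + (6 + 6**2 + 2*6)) = 4/(-13 + (6 + 36 + 12)) = 4/(-13 + 54) = 4/41 ≈ 0.097561)
-4 + l*Q = -4 + 33*(4/41) = -4 + 132/41 = -32/41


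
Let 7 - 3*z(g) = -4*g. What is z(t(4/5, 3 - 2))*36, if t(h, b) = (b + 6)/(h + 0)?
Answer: 504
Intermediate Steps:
t(h, b) = (6 + b)/h
z(g) = 7/3 + 4*g/3 (z(g) = 7/3 - (-4)*g/3 = 7/3 + 4*g/3)
z(t(4/5, 3 - 2))*36 = (7/3 + 4*((6 + (3 - 2))/((4/5)))/3)*36 = (7/3 + 4*((6 + 1)/((4*(⅕))))/3)*36 = (7/3 + 4*(7/(⅘))/3)*36 = (7/3 + 4*((5/4)*7)/3)*36 = (7/3 + (4/3)*(35/4))*36 = (7/3 + 35/3)*36 = 14*36 = 504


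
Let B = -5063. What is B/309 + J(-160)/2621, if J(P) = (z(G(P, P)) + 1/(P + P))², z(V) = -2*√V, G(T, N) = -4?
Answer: -1359366860491/82932633600 + I/104840 ≈ -16.391 + 9.5383e-6*I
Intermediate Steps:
J(P) = (1/(2*P) - 4*I)² (J(P) = (-4*I + 1/(P + P))² = (-4*I + 1/(2*P))² = (1/(2*P) - 4*I)²)
B/309 + J(-160)/2621 = -5063/309 + ((¼)*(1 - 8*I*(-160))²/(-160)²)/2621 = -5063*1/309 + ((¼)*(1/25600)*(1 + 1280*I)²)*(1/2621) = -5063/309 + ((1 + 1280*I)²/102400)*(1/2621) = -5063/309 + (1 + 1280*I)²/268390400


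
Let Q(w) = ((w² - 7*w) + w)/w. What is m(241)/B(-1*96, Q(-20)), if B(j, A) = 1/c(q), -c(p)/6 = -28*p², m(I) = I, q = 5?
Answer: 1012200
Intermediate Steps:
c(p) = 168*p² (c(p) = -(-168)*p² = 168*p²)
Q(w) = (w² - 6*w)/w
B(j, A) = 1/4200 (B(j, A) = 1/(168*5²) = 1/(168*25) = 1/4200)
m(241)/B(-1*96, Q(-20)) = 241/(1/4200) = 241*4200 = 1012200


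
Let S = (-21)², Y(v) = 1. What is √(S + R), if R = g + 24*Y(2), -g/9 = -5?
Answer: √510 ≈ 22.583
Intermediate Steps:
g = 45 (g = -9*(-5) = 45)
S = 441
R = 69 (R = 45 + 24*1 = 45 + 24 = 69)
√(S + R) = √(441 + 69) = √510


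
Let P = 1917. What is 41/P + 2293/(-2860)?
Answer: -4278421/5482620 ≈ -0.78036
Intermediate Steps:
41/P + 2293/(-2860) = 41/1917 + 2293/(-2860) = 41*(1/1917) + 2293*(-1/2860) = 41/1917 - 2293/2860 = -4278421/5482620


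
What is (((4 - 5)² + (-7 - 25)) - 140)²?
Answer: 29241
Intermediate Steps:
(((4 - 5)² + (-7 - 25)) - 140)² = (((-1)² - 32) - 140)² = ((1 - 32) - 140)² = (-31 - 140)² = (-171)² = 29241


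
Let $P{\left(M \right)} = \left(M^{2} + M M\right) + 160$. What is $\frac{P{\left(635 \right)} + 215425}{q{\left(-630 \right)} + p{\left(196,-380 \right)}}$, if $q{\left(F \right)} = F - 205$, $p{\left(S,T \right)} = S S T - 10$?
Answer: $- \frac{204407}{2919785} \approx -0.070008$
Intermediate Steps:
$p{\left(S,T \right)} = -10 + T S^{2}$ ($p{\left(S,T \right)} = S^{2} T - 10 = T S^{2} - 10 = -10 + T S^{2}$)
$q{\left(F \right)} = -205 + F$ ($q{\left(F \right)} = F - 205 = -205 + F$)
$P{\left(M \right)} = 160 + 2 M^{2}$ ($P{\left(M \right)} = \left(M^{2} + M^{2}\right) + 160 = 2 M^{2} + 160 = 160 + 2 M^{2}$)
$\frac{P{\left(635 \right)} + 215425}{q{\left(-630 \right)} + p{\left(196,-380 \right)}} = \frac{\left(160 + 2 \cdot 635^{2}\right) + 215425}{\left(-205 - 630\right) - \left(10 + 380 \cdot 196^{2}\right)} = \frac{\left(160 + 2 \cdot 403225\right) + 215425}{-835 - 14598090} = \frac{\left(160 + 806450\right) + 215425}{-835 - 14598090} = \frac{806610 + 215425}{-835 - 14598090} = \frac{1022035}{-14598925} = 1022035 \left(- \frac{1}{14598925}\right) = - \frac{204407}{2919785}$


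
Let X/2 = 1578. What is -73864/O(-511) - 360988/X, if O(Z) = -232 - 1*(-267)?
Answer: -8776763/3945 ≈ -2224.8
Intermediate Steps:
X = 3156 (X = 2*1578 = 3156)
O(Z) = 35 (O(Z) = -232 + 267 = 35)
-73864/O(-511) - 360988/X = -73864/35 - 360988/3156 = -73864*1/35 - 360988*1/3156 = -10552/5 - 90247/789 = -8776763/3945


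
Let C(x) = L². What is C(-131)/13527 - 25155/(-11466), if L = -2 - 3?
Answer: 2910755/1325646 ≈ 2.1957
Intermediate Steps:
L = -5
C(x) = 25 (C(x) = (-5)² = 25)
C(-131)/13527 - 25155/(-11466) = 25/13527 - 25155/(-11466) = 25*(1/13527) - 25155*(-1/11466) = 25/13527 + 215/98 = 2910755/1325646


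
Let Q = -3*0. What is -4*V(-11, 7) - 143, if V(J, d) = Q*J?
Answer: -143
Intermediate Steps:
Q = 0
V(J, d) = 0 (V(J, d) = 0*J = 0)
-4*V(-11, 7) - 143 = -4*0 - 143 = 0 - 143 = -143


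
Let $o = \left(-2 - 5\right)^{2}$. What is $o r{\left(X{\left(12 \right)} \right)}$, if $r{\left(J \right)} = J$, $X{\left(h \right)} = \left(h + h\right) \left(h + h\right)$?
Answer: $28224$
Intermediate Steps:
$X{\left(h \right)} = 4 h^{2}$ ($X{\left(h \right)} = 2 h 2 h = 4 h^{2}$)
$o = 49$ ($o = \left(-7\right)^{2} = 49$)
$o r{\left(X{\left(12 \right)} \right)} = 49 \cdot 4 \cdot 12^{2} = 49 \cdot 4 \cdot 144 = 49 \cdot 576 = 28224$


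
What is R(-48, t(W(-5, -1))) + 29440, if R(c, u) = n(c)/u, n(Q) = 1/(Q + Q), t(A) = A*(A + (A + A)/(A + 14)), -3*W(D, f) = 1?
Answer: 44277637/1504 ≈ 29440.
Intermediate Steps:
W(D, f) = -⅓ (W(D, f) = -⅓*1 = -⅓)
t(A) = A*(A + 2*A/(14 + A)) (t(A) = A*(A + (2*A)/(14 + A)) = A*(A + 2*A/(14 + A)))
n(Q) = 1/(2*Q)
R(c, u) = 1/(2*c*u) (R(c, u) = (1/(2*c))/u = 1/(2*c*u))
R(-48, t(W(-5, -1))) + 29440 = (½)/(-48*((-⅓)²*(16 - ⅓)/(14 - ⅓))) + 29440 = (½)*(-1/48)/((⅑)*(47/3)/(41/3)) + 29440 = (½)*(-1/48)/((⅑)*(3/41)*(47/3)) + 29440 = (½)*(-1/48)/(47/369) + 29440 = (½)*(-1/48)*(369/47) + 29440 = -123/1504 + 29440 = 44277637/1504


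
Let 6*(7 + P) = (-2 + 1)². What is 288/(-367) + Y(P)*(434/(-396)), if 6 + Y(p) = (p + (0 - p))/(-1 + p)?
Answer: 70135/12111 ≈ 5.7910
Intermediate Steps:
P = -41/6 (P = -7 + (-2 + 1)²/6 = -7 + (⅙)*(-1)² = -7 + (⅙)*1 = -7 + ⅙ = -41/6 ≈ -6.8333)
Y(p) = -6 (Y(p) = -6 + (p + (0 - p))/(-1 + p) = -6 + (p - p)/(-1 + p) = -6 + 0/(-1 + p) = -6 + 0 = -6)
288/(-367) + Y(P)*(434/(-396)) = 288/(-367) - 2604/(-396) = 288*(-1/367) - 2604*(-1)/396 = -288/367 - 6*(-217/198) = -288/367 + 217/33 = 70135/12111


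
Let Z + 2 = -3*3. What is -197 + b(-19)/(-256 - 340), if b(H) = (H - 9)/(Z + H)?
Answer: -880597/4470 ≈ -197.00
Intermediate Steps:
Z = -11 (Z = -2 - 3*3 = -2 - 9 = -11)
b(H) = (-9 + H)/(-11 + H) (b(H) = (H - 9)/(-11 + H) = (-9 + H)/(-11 + H))
-197 + b(-19)/(-256 - 340) = -197 + ((-9 - 19)/(-11 - 19))/(-256 - 340) = -197 + (-28/(-30))/(-596) = -197 - 1/30*(-28)*(-1/596) = -197 + (14/15)*(-1/596) = -197 - 7/4470 = -880597/4470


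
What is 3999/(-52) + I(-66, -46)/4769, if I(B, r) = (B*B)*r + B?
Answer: -29494215/247988 ≈ -118.93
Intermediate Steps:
I(B, r) = B + r*B² (I(B, r) = B²*r + B = r*B² + B = B + r*B²)
3999/(-52) + I(-66, -46)/4769 = 3999/(-52) - 66*(1 - 66*(-46))/4769 = 3999*(-1/52) - 66*(1 + 3036)*(1/4769) = -3999/52 - 66*3037*(1/4769) = -3999/52 - 200442*1/4769 = -3999/52 - 200442/4769 = -29494215/247988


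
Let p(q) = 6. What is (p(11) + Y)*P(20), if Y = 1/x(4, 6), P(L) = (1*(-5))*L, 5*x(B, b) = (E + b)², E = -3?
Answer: -5900/9 ≈ -655.56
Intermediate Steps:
x(B, b) = (-3 + b)²/5
P(L) = -5*L
Y = 5/9 (Y = 1/((-3 + 6)²/5) = 1/((⅕)*3²) = 1/((⅕)*9) = 1/(9/5) = 5/9 ≈ 0.55556)
(p(11) + Y)*P(20) = (6 + 5/9)*(-5*20) = (59/9)*(-100) = -5900/9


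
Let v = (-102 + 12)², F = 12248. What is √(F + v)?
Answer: 2*√5087 ≈ 142.65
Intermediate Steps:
v = 8100 (v = (-90)² = 8100)
√(F + v) = √(12248 + 8100) = √20348 = 2*√5087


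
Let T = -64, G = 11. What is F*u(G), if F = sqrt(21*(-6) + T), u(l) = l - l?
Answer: 0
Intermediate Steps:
u(l) = 0
F = I*sqrt(190) (F = sqrt(21*(-6) - 64) = sqrt(-126 - 64) = sqrt(-190) = I*sqrt(190) ≈ 13.784*I)
F*u(G) = (I*sqrt(190))*0 = 0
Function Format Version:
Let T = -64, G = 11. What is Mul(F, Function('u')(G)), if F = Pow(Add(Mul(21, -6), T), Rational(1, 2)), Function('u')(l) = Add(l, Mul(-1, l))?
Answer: 0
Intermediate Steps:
Function('u')(l) = 0
F = Mul(I, Pow(190, Rational(1, 2))) (F = Pow(Add(Mul(21, -6), -64), Rational(1, 2)) = Pow(Add(-126, -64), Rational(1, 2)) = Pow(-190, Rational(1, 2)) = Mul(I, Pow(190, Rational(1, 2))) ≈ Mul(13.784, I))
Mul(F, Function('u')(G)) = Mul(Mul(I, Pow(190, Rational(1, 2))), 0) = 0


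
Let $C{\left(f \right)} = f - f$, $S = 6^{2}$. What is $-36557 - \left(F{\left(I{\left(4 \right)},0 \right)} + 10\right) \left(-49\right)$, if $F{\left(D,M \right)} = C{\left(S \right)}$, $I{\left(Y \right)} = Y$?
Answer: $-36067$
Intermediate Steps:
$S = 36$
$C{\left(f \right)} = 0$
$F{\left(D,M \right)} = 0$
$-36557 - \left(F{\left(I{\left(4 \right)},0 \right)} + 10\right) \left(-49\right) = -36557 - \left(0 + 10\right) \left(-49\right) = -36557 - 10 \left(-49\right) = -36557 - -490 = -36557 + 490 = -36067$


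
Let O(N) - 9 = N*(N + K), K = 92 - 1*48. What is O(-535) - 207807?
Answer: 54887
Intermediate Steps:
K = 44 (K = 92 - 48 = 44)
O(N) = 9 + N*(44 + N) (O(N) = 9 + N*(N + 44) = 9 + N*(44 + N))
O(-535) - 207807 = (9 + (-535)² + 44*(-535)) - 207807 = (9 + 286225 - 23540) - 207807 = 262694 - 207807 = 54887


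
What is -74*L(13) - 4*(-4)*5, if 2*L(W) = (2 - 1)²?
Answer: 43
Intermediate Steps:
L(W) = ½ (L(W) = (2 - 1)²/2 = (½)*1² = (½)*1 = ½)
-74*L(13) - 4*(-4)*5 = -74*½ - 4*(-4)*5 = -37 + 16*5 = -37 + 80 = 43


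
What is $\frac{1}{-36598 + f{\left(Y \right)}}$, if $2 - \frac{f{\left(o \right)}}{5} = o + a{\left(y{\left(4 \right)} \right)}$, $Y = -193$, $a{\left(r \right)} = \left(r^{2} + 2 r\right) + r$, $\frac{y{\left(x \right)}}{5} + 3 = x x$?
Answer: $- \frac{1}{57723} \approx -1.7324 \cdot 10^{-5}$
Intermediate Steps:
$y{\left(x \right)} = -15 + 5 x^{2}$ ($y{\left(x \right)} = -15 + 5 x x = -15 + 5 x^{2}$)
$a{\left(r \right)} = r^{2} + 3 r$
$f{\left(o \right)} = -22090 - 5 o$ ($f{\left(o \right)} = 10 - 5 \left(o + \left(-15 + 5 \cdot 4^{2}\right) \left(3 - \left(15 - 5 \cdot 4^{2}\right)\right)\right) = 10 - 5 \left(o + \left(-15 + 5 \cdot 16\right) \left(3 + \left(-15 + 5 \cdot 16\right)\right)\right) = 10 - 5 \left(o + \left(-15 + 80\right) \left(3 + \left(-15 + 80\right)\right)\right) = 10 - 5 \left(o + 65 \left(3 + 65\right)\right) = 10 - 5 \left(o + 65 \cdot 68\right) = 10 - 5 \left(o + 4420\right) = 10 - 5 \left(4420 + o\right) = 10 - \left(22100 + 5 o\right) = -22090 - 5 o$)
$\frac{1}{-36598 + f{\left(Y \right)}} = \frac{1}{-36598 - 21125} = \frac{1}{-57723} = - \frac{1}{57723}$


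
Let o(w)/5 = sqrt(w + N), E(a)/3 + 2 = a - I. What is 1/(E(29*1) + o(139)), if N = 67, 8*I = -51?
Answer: 6408/312001 - 320*sqrt(206)/312001 ≈ 0.0058177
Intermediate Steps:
I = -51/8 (I = (1/8)*(-51) = -51/8 ≈ -6.3750)
E(a) = 105/8 + 3*a (E(a) = -6 + 3*(a - 1*(-51/8)) = -6 + 3*(a + 51/8) = -6 + 3*(51/8 + a) = -6 + (153/8 + 3*a) = 105/8 + 3*a)
o(w) = 5*sqrt(67 + w) (o(w) = 5*sqrt(w + 67) = 5*sqrt(67 + w))
1/(E(29*1) + o(139)) = 1/((105/8 + 3*(29*1)) + 5*sqrt(67 + 139)) = 1/((105/8 + 3*29) + 5*sqrt(206)) = 1/((105/8 + 87) + 5*sqrt(206)) = 1/(801/8 + 5*sqrt(206))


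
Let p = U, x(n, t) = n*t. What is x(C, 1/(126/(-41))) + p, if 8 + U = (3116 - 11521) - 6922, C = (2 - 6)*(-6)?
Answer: -322199/21 ≈ -15343.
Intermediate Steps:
C = 24 (C = -4*(-6) = 24)
U = -15335 (U = -8 + ((3116 - 11521) - 6922) = -8 + (-8405 - 6922) = -8 - 15327 = -15335)
p = -15335
x(C, 1/(126/(-41))) + p = 24/((126/(-41))) - 15335 = 24/((126*(-1/41))) - 15335 = 24/(-126/41) - 15335 = 24*(-41/126) - 15335 = -164/21 - 15335 = -322199/21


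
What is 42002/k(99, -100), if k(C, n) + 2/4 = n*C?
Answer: -84004/19801 ≈ -4.2424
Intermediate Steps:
k(C, n) = -½ + C*n (k(C, n) = -½ + n*C = -½ + C*n)
42002/k(99, -100) = 42002/(-½ + 99*(-100)) = 42002/(-½ - 9900) = 42002/(-19801/2) = 42002*(-2/19801) = -84004/19801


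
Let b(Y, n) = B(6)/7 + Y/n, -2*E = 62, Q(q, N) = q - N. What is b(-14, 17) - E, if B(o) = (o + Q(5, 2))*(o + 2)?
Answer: 4815/119 ≈ 40.462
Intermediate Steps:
E = -31 (E = -½*62 = -31)
B(o) = (2 + o)*(3 + o) (B(o) = (o + (5 - 1*2))*(o + 2) = (o + (5 - 2))*(2 + o) = (o + 3)*(2 + o) = (3 + o)*(2 + o) = (2 + o)*(3 + o))
b(Y, n) = 72/7 + Y/n (b(Y, n) = (6 + 6² + 5*6)/7 + Y/n = (6 + 36 + 30)*(⅐) + Y/n = 72*(⅐) + Y/n = 72/7 + Y/n)
b(-14, 17) - E = (72/7 - 14/17) - 1*(-31) = (72/7 - 14*1/17) + 31 = (72/7 - 14/17) + 31 = 1126/119 + 31 = 4815/119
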